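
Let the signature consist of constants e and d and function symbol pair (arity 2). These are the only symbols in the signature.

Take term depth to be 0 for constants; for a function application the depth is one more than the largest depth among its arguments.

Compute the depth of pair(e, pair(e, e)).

2

depth(pair(e, e)) = 1 + max(0, 0) = 1
depth(pair(e, pair(e, e))) = 1 + max(0, 1) = 2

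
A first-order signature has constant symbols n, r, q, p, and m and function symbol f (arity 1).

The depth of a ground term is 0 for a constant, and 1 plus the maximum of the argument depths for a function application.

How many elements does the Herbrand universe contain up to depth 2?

15

Let N_k = |{terms of depth ≤ k}|. Then N_0 = 5 and N_k = 5 + N_{k-1} for k ≥ 1 (one summand per function symbol, arity giving the exponent).
N_0 = 5
N_1 = 5 + 5 = 10
N_2 = 5 + 10 = 15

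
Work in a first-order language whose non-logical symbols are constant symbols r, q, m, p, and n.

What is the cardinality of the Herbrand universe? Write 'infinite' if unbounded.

There are no function symbols, so every ground term is one of the 5 constants.
The Herbrand universe is {r, q, m, p, n}, which is finite with 5 elements.

5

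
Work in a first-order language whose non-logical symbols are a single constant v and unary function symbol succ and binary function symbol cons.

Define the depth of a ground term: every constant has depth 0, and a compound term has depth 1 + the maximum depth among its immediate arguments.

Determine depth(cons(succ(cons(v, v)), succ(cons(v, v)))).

depth(cons(v, v)) = 1 + max(0, 0) = 1
depth(succ(cons(v, v))) = 1 + depth(cons(v, v)) = 1 + 1 = 2
depth(cons(succ(cons(v, v)), succ(cons(v, v)))) = 1 + max(2, 2) = 3

3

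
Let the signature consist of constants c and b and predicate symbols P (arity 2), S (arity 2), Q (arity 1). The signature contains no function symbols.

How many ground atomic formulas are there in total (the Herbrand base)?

With no function symbols, the Herbrand universe is just the 2 constants.
Ground atoms per predicate: P: 2^2 = 4, S: 2^2 = 4, Q: 2.
Herbrand base size = 4 + 4 + 2 = 10.

10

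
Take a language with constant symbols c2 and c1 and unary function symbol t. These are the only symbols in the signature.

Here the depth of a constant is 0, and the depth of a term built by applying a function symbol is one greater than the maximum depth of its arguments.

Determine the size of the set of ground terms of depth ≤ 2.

6

Write N_k for the number of ground terms of depth ≤ k. A term of depth ≤ k is either a constant or a function symbol applied to arguments of depth ≤ k−1, so N_k = 2 + N_{k-1}.
N_0 = 2
N_1 = 2 + 2 = 4
N_2 = 2 + 4 = 6
Explicitly: c2, c1, t(c2), t(c1), t(t(c2)), t(t(c1)).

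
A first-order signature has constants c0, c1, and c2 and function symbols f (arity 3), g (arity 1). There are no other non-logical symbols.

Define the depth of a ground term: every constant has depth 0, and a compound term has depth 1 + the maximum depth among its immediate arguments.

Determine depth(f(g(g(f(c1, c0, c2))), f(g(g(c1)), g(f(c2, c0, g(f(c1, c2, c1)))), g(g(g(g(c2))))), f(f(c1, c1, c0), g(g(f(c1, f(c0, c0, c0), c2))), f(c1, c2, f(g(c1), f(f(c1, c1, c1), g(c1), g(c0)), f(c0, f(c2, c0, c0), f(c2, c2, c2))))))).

depth(f(c1, c0, c2)) = 1 + max(0, 0, 0) = 1
depth(g(f(c1, c0, c2))) = 1 + depth(f(c1, c0, c2)) = 1 + 1 = 2
depth(g(g(f(c1, c0, c2)))) = 1 + depth(g(f(c1, c0, c2))) = 1 + 2 = 3
depth(g(c1)) = 1 + depth(c1) = 1 + 0 = 1
depth(g(g(c1))) = 1 + depth(g(c1)) = 1 + 1 = 2
depth(f(c1, c2, c1)) = 1 + max(0, 0, 0) = 1
depth(g(f(c1, c2, c1))) = 1 + depth(f(c1, c2, c1)) = 1 + 1 = 2
depth(f(c2, c0, g(f(c1, c2, c1)))) = 1 + max(0, 0, 2) = 3
depth(g(f(c2, c0, g(f(c1, c2, c1))))) = 1 + depth(f(c2, c0, g(f(c1, c2, c1)))) = 1 + 3 = 4
depth(g(c2)) = 1 + depth(c2) = 1 + 0 = 1
depth(g(g(c2))) = 1 + depth(g(c2)) = 1 + 1 = 2
depth(g(g(g(c2)))) = 1 + depth(g(g(c2))) = 1 + 2 = 3
depth(g(g(g(g(c2))))) = 1 + depth(g(g(g(c2)))) = 1 + 3 = 4
depth(f(g(g(c1)), g(f(c2, c0, g(f(c1, c2, c1)))), g(g(g(g(c2)))))) = 1 + max(2, 4, 4) = 5
depth(f(c1, c1, c0)) = 1 + max(0, 0, 0) = 1
depth(f(c0, c0, c0)) = 1 + max(0, 0, 0) = 1
depth(f(c1, f(c0, c0, c0), c2)) = 1 + max(0, 1, 0) = 2
depth(g(f(c1, f(c0, c0, c0), c2))) = 1 + depth(f(c1, f(c0, c0, c0), c2)) = 1 + 2 = 3
depth(g(g(f(c1, f(c0, c0, c0), c2)))) = 1 + depth(g(f(c1, f(c0, c0, c0), c2))) = 1 + 3 = 4
depth(f(c1, c1, c1)) = 1 + max(0, 0, 0) = 1
depth(g(c0)) = 1 + depth(c0) = 1 + 0 = 1
depth(f(f(c1, c1, c1), g(c1), g(c0))) = 1 + max(1, 1, 1) = 2
depth(f(c2, c0, c0)) = 1 + max(0, 0, 0) = 1
depth(f(c2, c2, c2)) = 1 + max(0, 0, 0) = 1
depth(f(c0, f(c2, c0, c0), f(c2, c2, c2))) = 1 + max(0, 1, 1) = 2
depth(f(g(c1), f(f(c1, c1, c1), g(c1), g(c0)), f(c0, f(c2, c0, c0), f(c2, c2, c2)))) = 1 + max(1, 2, 2) = 3
depth(f(c1, c2, f(g(c1), f(f(c1, c1, c1), g(c1), g(c0)), f(c0, f(c2, c0, c0), f(c2, c2, c2))))) = 1 + max(0, 0, 3) = 4
depth(f(f(c1, c1, c0), g(g(f(c1, f(c0, c0, c0), c2))), f(c1, c2, f(g(c1), f(f(c1, c1, c1), g(c1), g(c0)), f(c0, f(c2, c0, c0), f(c2, c2, c2)))))) = 1 + max(1, 4, 4) = 5
depth(f(g(g(f(c1, c0, c2))), f(g(g(c1)), g(f(c2, c0, g(f(c1, c2, c1)))), g(g(g(g(c2))))), f(f(c1, c1, c0), g(g(f(c1, f(c0, c0, c0), c2))), f(c1, c2, f(g(c1), f(f(c1, c1, c1), g(c1), g(c0)), f(c0, f(c2, c0, c0), f(c2, c2, c2))))))) = 1 + max(3, 5, 5) = 6

6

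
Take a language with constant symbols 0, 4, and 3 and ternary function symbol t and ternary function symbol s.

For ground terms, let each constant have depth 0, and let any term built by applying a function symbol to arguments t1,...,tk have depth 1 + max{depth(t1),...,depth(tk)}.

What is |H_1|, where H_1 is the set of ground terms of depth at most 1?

57

If N_k denotes the number of depth-≤k ground terms, the 3 constants give N_0 = 3, and each function symbol of arity r contributes N_{k-1}^r new terms at level k: N_k = 3 + N_{k-1}^3 + N_{k-1}^3.
N_0 = 3
N_1 = 3 + 3^3 + 3^3 = 57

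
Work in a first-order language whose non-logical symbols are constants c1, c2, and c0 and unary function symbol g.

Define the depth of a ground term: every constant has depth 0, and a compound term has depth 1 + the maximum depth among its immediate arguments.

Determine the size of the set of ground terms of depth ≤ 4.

Write N_k for the number of ground terms of depth ≤ k. A term of depth ≤ k is either a constant or a function symbol applied to arguments of depth ≤ k−1, so N_k = 3 + N_{k-1}.
N_0 = 3
N_1 = 3 + 3 = 6
N_2 = 3 + 6 = 9
N_3 = 3 + 9 = 12
N_4 = 3 + 12 = 15

15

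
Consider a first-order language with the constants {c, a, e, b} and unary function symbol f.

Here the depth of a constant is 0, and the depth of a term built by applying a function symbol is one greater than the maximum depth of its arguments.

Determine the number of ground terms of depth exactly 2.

Write N_k for the number of ground terms of depth ≤ k. A term of depth ≤ k is either a constant or a function symbol applied to arguments of depth ≤ k−1, so N_k = 4 + N_{k-1}.
N_0 = 4
N_1 = 4 + 4 = 8
N_2 = 4 + 8 = 12
Terms of depth exactly 2: N_2 − N_1 = 12 − 8 = 4.

4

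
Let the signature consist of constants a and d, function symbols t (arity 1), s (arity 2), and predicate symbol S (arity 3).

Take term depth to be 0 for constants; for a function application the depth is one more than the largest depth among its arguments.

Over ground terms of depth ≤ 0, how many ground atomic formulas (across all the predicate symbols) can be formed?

First count ground terms of depth ≤ 0.
Let N_k = |{terms of depth ≤ k}|. Then N_0 = 2 and N_k = 2 + N_{k-1} + N_{k-1}^2 for k ≥ 1 (one summand per function symbol, arity giving the exponent).
N_0 = 2
Explicitly: a, d.
So |H| = 2.
For each predicate symbol, the number of ground atoms is |H| raised to its arity; summing:
  S: 2^3 = 8
Total ground atoms: 8.

8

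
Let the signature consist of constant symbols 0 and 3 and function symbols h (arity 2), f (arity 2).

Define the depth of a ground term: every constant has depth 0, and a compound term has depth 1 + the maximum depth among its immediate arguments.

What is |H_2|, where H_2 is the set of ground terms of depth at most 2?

202

Write N_k for the number of ground terms of depth ≤ k. A term of depth ≤ k is either a constant or a function symbol applied to arguments of depth ≤ k−1, so N_k = 2 + N_{k-1}^2 + N_{k-1}^2.
N_0 = 2
N_1 = 2 + 2^2 + 2^2 = 10
N_2 = 2 + 10^2 + 10^2 = 202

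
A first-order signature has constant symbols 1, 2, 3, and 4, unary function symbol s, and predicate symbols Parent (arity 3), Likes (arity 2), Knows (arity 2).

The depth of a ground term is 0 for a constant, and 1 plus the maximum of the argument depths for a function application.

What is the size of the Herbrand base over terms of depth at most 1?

640

First count ground terms of depth ≤ 1.
If N_k denotes the number of depth-≤k ground terms, the 4 constants give N_0 = 4, and each function symbol of arity r contributes N_{k-1}^r new terms at level k: N_k = 4 + N_{k-1}.
N_0 = 4
N_1 = 4 + 4 = 8
So |H| = 8.
A ground atom is a predicate applied to a tuple of terms from H, so the count is the sum over predicates of |H|^arity:
  Parent: 8^3 = 512;  Likes: 8^2 = 64;  Knows: 8^2 = 64
Total ground atoms: 512 + 64 + 64 = 640.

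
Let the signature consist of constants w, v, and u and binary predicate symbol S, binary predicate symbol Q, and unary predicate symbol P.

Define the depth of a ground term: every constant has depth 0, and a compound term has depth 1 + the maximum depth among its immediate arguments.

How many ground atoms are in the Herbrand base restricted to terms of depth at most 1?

21

First count ground terms of depth ≤ 1.
With no function symbols every ground term is a constant, so there are exactly 3 ground terms at every depth bound.
N_0 = 3
N_1 = 3
Explicitly: w, v, u.
So |H| = 3.
Ground atoms are formed by filling each argument slot of a predicate with a term from H, so an r-ary predicate gives |H|^r atoms:
  S: 3^2 = 9;  Q: 3^2 = 9;  P: 3
Total ground atoms: 9 + 9 + 3 = 21.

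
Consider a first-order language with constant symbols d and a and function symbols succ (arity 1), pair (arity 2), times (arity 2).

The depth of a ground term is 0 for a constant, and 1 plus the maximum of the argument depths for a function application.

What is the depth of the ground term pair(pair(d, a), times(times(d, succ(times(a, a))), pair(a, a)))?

5

depth(pair(d, a)) = 1 + max(0, 0) = 1
depth(times(a, a)) = 1 + max(0, 0) = 1
depth(succ(times(a, a))) = 1 + depth(times(a, a)) = 1 + 1 = 2
depth(times(d, succ(times(a, a)))) = 1 + max(0, 2) = 3
depth(pair(a, a)) = 1 + max(0, 0) = 1
depth(times(times(d, succ(times(a, a))), pair(a, a))) = 1 + max(3, 1) = 4
depth(pair(pair(d, a), times(times(d, succ(times(a, a))), pair(a, a)))) = 1 + max(1, 4) = 5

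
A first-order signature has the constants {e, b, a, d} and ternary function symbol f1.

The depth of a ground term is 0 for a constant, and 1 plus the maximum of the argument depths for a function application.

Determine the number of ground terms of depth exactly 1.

Count level by level. With function symbols f1/3, the terms of depth ≤ k are the 4 constants together with each function applied to depth-≤(k−1) tuples, so N_k = 4 + N_{k-1}^3.
N_0 = 4
N_1 = 4 + 4^3 = 68
Terms of depth exactly 1: N_1 − N_0 = 68 − 4 = 64.

64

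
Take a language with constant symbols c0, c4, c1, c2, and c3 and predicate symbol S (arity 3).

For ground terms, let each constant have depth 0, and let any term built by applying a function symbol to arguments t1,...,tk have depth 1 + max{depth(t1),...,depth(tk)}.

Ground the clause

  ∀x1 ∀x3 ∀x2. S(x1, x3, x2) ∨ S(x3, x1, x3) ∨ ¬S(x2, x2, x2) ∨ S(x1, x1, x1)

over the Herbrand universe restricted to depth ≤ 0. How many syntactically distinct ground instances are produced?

Ground terms of depth ≤ 0:
  With no function symbols every ground term is a constant, so there are exactly 5 ground terms at every depth bound.
  N_0 = 5
  Explicitly: c0, c4, c1, c2, c3.
So there are 5 ground terms available for substitution.
The clause has 3 distinct variables (x1, x3, x2), each appearing in the body. In the free term algebra distinct substitutions yield syntactically distinct ground instances.
Number of ground instances = 5^3 = 125.

125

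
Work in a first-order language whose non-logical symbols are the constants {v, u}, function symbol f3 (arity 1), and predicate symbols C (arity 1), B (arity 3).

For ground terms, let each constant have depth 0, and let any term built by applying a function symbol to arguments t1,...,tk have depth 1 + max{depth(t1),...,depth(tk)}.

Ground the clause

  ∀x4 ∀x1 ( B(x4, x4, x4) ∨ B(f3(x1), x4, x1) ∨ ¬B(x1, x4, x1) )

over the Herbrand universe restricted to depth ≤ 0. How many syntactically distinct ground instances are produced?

Ground terms of depth ≤ 0:
  Write N_k for the number of ground terms of depth ≤ k. A term of depth ≤ k is either a constant or a function symbol applied to arguments of depth ≤ k−1, so N_k = 2 + N_{k-1}.
  N_0 = 2
So there are 2 ground terms available for substitution.
The body mentions every one of the 2 quantified variables; since ground terms form a free algebra, no two substitutions collapse to the same formula.
Number of ground instances = 2^2 = 4.

4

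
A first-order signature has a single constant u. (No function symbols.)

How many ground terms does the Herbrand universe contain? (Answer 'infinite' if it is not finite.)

There are no function symbols, so the only ground term is the single constant.
The Herbrand universe is {u}, finite with 1 element.

1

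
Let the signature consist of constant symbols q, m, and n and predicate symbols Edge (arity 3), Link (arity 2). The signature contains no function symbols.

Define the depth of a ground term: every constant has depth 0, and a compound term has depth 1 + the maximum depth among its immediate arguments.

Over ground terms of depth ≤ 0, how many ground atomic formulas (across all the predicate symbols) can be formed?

First count ground terms of depth ≤ 0.
With no function symbols every ground term is a constant, so there are exactly 3 ground terms at every depth bound.
N_0 = 3
So |H| = 3.
For each predicate symbol, the number of ground atoms is |H| raised to its arity; summing:
  Edge: 3^3 = 27;  Link: 3^2 = 9
Total ground atoms: 27 + 9 = 36.

36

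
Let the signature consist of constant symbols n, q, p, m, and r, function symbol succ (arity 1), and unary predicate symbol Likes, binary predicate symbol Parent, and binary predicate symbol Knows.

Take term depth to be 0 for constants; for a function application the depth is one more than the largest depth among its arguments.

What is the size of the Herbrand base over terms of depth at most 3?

820

First count ground terms of depth ≤ 3.
If N_k denotes the number of depth-≤k ground terms, the 5 constants give N_0 = 5, and each function symbol of arity r contributes N_{k-1}^r new terms at level k: N_k = 5 + N_{k-1}.
N_0 = 5
N_1 = 5 + 5 = 10
N_2 = 5 + 10 = 15
N_3 = 5 + 15 = 20
So |H| = 20.
Ground atoms are formed by filling each argument slot of a predicate with a term from H, so an r-ary predicate gives |H|^r atoms:
  Likes: 20;  Parent: 20^2 = 400;  Knows: 20^2 = 400
Total ground atoms: 20 + 400 + 400 = 820.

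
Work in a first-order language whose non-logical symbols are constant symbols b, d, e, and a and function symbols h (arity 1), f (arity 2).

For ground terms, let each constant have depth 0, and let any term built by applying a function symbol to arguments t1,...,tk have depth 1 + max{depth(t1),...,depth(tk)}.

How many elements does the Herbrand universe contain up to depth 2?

Let N_k count ground terms of depth at most k. Each non-constant term of depth ≤ k is some function symbol applied to depth-≤(k−1) arguments, giving N_k = 4 + N_{k-1} + N_{k-1}^2.
N_0 = 4
N_1 = 4 + 4 + 4^2 = 24
N_2 = 4 + 24 + 24^2 = 604

604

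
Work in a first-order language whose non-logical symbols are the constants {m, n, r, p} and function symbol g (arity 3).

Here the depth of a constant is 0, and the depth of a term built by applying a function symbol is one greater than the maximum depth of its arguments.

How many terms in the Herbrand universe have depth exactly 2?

If N_k denotes the number of depth-≤k ground terms, the 4 constants give N_0 = 4, and each function symbol of arity r contributes N_{k-1}^r new terms at level k: N_k = 4 + N_{k-1}^3.
N_0 = 4
N_1 = 4 + 4^3 = 68
N_2 = 4 + 68^3 = 314436
Terms of depth exactly 2: N_2 − N_1 = 314436 − 68 = 314368.

314368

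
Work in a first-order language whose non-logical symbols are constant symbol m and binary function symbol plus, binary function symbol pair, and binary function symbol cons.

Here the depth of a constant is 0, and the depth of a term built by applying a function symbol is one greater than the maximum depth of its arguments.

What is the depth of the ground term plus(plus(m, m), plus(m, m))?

2

depth(plus(m, m)) = 1 + max(0, 0) = 1
depth(plus(plus(m, m), plus(m, m))) = 1 + max(1, 1) = 2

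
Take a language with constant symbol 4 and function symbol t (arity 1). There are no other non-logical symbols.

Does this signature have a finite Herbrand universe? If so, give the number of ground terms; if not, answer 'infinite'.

infinite

The signature has at least one function symbol (t, arity 1) and at least one constant (4).
Iterating t gives infinitely many distinct ground terms: 4, t(4), t(t(4)), ...
So the Herbrand universe is infinite.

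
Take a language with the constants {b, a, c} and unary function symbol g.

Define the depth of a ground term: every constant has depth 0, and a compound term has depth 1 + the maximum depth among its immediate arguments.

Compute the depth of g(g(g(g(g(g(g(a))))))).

depth(g(a)) = 1 + depth(a) = 1 + 0 = 1
depth(g(g(a))) = 1 + depth(g(a)) = 1 + 1 = 2
depth(g(g(g(a)))) = 1 + depth(g(g(a))) = 1 + 2 = 3
depth(g(g(g(g(a))))) = 1 + depth(g(g(g(a)))) = 1 + 3 = 4
depth(g(g(g(g(g(a)))))) = 1 + depth(g(g(g(g(a))))) = 1 + 4 = 5
depth(g(g(g(g(g(g(a))))))) = 1 + depth(g(g(g(g(g(a)))))) = 1 + 5 = 6
depth(g(g(g(g(g(g(g(a)))))))) = 1 + depth(g(g(g(g(g(g(a))))))) = 1 + 6 = 7

7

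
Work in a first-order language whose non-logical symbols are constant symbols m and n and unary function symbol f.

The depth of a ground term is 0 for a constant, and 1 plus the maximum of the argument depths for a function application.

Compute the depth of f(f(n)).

2

depth(f(n)) = 1 + depth(n) = 1 + 0 = 1
depth(f(f(n))) = 1 + depth(f(n)) = 1 + 1 = 2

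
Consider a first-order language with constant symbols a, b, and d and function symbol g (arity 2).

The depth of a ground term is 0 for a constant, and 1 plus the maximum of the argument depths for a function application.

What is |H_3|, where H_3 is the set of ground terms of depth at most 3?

21612

Write N_k for the number of ground terms of depth ≤ k. A term of depth ≤ k is either a constant or a function symbol applied to arguments of depth ≤ k−1, so N_k = 3 + N_{k-1}^2.
N_0 = 3
N_1 = 3 + 3^2 = 12
N_2 = 3 + 12^2 = 147
N_3 = 3 + 147^2 = 21612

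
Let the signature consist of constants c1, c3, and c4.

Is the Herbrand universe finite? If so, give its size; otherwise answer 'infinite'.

There are no function symbols, so every ground term is one of the 3 constants.
The Herbrand universe is {c1, c3, c4}, which is finite with 3 elements.

3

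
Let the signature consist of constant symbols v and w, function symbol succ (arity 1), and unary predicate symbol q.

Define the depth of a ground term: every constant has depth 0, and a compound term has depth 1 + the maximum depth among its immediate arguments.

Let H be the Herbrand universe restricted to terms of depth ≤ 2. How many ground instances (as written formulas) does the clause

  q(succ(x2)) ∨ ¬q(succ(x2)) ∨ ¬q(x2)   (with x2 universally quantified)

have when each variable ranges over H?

Ground terms of depth ≤ 2:
  Let N_k = |{terms of depth ≤ k}|. Then N_0 = 2 and N_k = 2 + N_{k-1} for k ≥ 1 (one summand per function symbol, arity giving the exponent).
  N_0 = 2
  N_1 = 2 + 2 = 4
  N_2 = 2 + 4 = 6
So there are 6 ground terms available for substitution.
The variable x2 ranges independently over the available ground terms, and distinct assignments produce distinct instances.
Number of ground instances = 6.

6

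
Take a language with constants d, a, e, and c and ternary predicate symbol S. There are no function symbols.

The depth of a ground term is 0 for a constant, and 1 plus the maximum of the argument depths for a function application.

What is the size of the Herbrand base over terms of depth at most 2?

64

First count ground terms of depth ≤ 2.
With no function symbols every ground term is a constant, so there are exactly 4 ground terms at every depth bound.
N_0 = 4
N_1 = 4
N_2 = 4
So |H| = 4.
A ground atom is a predicate applied to a tuple of terms from H, so the count is the sum over predicates of |H|^arity:
  S: 4^3 = 64
Total ground atoms: 64.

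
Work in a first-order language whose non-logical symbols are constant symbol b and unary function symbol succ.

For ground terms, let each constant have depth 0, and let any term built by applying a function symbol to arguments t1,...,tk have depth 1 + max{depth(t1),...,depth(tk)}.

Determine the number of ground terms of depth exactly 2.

Write N_k for the number of ground terms of depth ≤ k. A term of depth ≤ k is either a constant or a function symbol applied to arguments of depth ≤ k−1, so N_k = 1 + N_{k-1}.
N_0 = 1
N_1 = 1 + 1 = 2
N_2 = 1 + 2 = 3
Terms of depth exactly 2: N_2 − N_1 = 3 − 2 = 1.

1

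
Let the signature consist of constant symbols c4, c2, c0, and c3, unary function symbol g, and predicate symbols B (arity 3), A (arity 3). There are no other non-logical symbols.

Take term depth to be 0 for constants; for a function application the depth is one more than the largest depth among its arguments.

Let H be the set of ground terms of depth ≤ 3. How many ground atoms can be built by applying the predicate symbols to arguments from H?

8192

First count ground terms of depth ≤ 3.
Count level by level. With function symbols g/1, the terms of depth ≤ k are the 4 constants together with each function applied to depth-≤(k−1) tuples, so N_k = 4 + N_{k-1}.
N_0 = 4
N_1 = 4 + 4 = 8
N_2 = 4 + 8 = 12
N_3 = 4 + 12 = 16
So |H| = 16.
For each predicate symbol, the number of ground atoms is |H| raised to its arity; summing:
  B: 16^3 = 4096;  A: 16^3 = 4096
Total ground atoms: 4096 + 4096 = 8192.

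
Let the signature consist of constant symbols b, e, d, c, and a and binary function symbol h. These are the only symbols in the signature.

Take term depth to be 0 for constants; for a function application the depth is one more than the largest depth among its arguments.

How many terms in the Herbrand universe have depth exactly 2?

Count level by level. With function symbols h/2, the terms of depth ≤ k are the 5 constants together with each function applied to depth-≤(k−1) tuples, so N_k = 5 + N_{k-1}^2.
N_0 = 5
N_1 = 5 + 5^2 = 30
N_2 = 5 + 30^2 = 905
Terms of depth exactly 2: N_2 − N_1 = 905 − 30 = 875.

875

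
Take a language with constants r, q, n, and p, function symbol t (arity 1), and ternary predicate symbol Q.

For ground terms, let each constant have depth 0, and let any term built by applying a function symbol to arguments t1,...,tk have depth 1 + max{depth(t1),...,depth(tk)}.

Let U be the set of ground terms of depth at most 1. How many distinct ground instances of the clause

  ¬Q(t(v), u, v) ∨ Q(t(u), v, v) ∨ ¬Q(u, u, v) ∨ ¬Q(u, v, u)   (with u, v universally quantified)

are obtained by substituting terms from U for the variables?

Ground terms of depth ≤ 1:
  Count level by level. With function symbols t/1, the terms of depth ≤ k are the 4 constants together with each function applied to depth-≤(k−1) tuples, so N_k = 4 + N_{k-1}.
  N_0 = 4
  N_1 = 4 + 4 = 8
  Explicitly: r, q, n, p, t(r), t(q), t(n), t(p).
So there are 8 ground terms available for substitution.
The body mentions every one of the 2 quantified variables; since ground terms form a free algebra, no two substitutions collapse to the same formula.
Number of ground instances = 8^2 = 64.

64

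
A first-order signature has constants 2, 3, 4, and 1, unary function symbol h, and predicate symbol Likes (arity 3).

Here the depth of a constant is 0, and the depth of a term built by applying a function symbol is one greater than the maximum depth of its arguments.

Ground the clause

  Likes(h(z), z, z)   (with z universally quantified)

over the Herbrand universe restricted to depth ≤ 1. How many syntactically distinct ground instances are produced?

8

Ground terms of depth ≤ 1:
  Let N_k count ground terms of depth at most k. Each non-constant term of depth ≤ k is some function symbol applied to depth-≤(k−1) arguments, giving N_k = 4 + N_{k-1}.
  N_0 = 4
  N_1 = 4 + 4 = 8
  Explicitly: 2, 3, 4, 1, h(2), h(3), h(4), h(1).
So there are 8 ground terms available for substitution.
The clause has 1 distinct variable (z), which appears in the body. In the free term algebra distinct substitutions yield syntactically distinct ground instances.
Number of ground instances = 8.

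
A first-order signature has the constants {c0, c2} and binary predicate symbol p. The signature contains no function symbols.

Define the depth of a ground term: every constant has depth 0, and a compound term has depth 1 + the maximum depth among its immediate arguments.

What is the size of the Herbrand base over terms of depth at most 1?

4

First count ground terms of depth ≤ 1.
With no function symbols every ground term is a constant, so there are exactly 2 ground terms at every depth bound.
N_0 = 2
N_1 = 2
Explicitly: c0, c2.
So |H| = 2.
A ground atom is a predicate applied to a tuple of terms from H, so the count is the sum over predicates of |H|^arity:
  p: 2^2 = 4
Total ground atoms: 4.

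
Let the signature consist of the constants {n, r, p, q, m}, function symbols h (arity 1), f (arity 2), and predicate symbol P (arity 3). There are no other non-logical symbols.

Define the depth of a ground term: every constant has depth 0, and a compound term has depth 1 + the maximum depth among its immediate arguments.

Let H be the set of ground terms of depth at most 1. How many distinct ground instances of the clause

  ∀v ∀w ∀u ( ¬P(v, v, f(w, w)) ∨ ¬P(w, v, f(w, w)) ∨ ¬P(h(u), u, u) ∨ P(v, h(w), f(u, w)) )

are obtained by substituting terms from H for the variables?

42875

Ground terms of depth ≤ 1:
  Write N_k for the number of ground terms of depth ≤ k. A term of depth ≤ k is either a constant or a function symbol applied to arguments of depth ≤ k−1, so N_k = 5 + N_{k-1} + N_{k-1}^2.
  N_0 = 5
  N_1 = 5 + 5 + 5^2 = 35
So there are 35 ground terms available for substitution.
Each of v, w, u ranges independently over the available ground terms, and distinct assignments produce distinct instances.
Number of ground instances = 35^3 = 42875.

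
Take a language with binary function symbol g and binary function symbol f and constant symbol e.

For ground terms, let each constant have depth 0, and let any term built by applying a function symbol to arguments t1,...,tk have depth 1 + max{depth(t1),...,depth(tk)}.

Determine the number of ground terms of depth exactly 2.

Let N_k count ground terms of depth at most k. Each non-constant term of depth ≤ k is some function symbol applied to depth-≤(k−1) arguments, giving N_k = 1 + N_{k-1}^2 + N_{k-1}^2.
N_0 = 1
N_1 = 1 + 1^2 + 1^2 = 3
N_2 = 1 + 3^2 + 3^2 = 19
Terms of depth exactly 2: N_2 − N_1 = 19 − 3 = 16.

16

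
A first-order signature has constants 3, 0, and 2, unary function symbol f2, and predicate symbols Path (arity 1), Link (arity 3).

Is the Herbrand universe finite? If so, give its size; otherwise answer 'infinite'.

The signature has at least one function symbol (f2, arity 1) and at least one constant (3).
Iterating f2 gives infinitely many distinct ground terms: 3, f2(3), f2(f2(3)), ...
So the Herbrand universe is infinite.

infinite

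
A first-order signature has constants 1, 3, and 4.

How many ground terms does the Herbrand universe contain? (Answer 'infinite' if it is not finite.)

3

There are no function symbols, so every ground term is one of the 3 constants.
The Herbrand universe is {1, 3, 4}, which is finite with 3 elements.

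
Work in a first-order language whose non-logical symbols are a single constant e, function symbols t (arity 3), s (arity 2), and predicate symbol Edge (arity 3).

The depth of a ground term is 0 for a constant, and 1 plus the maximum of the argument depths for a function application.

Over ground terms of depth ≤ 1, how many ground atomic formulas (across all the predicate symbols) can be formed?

First count ground terms of depth ≤ 1.
Let N_k = |{terms of depth ≤ k}|. Then N_0 = 1 and N_k = 1 + N_{k-1}^3 + N_{k-1}^2 for k ≥ 1 (one summand per function symbol, arity giving the exponent).
N_0 = 1
N_1 = 1 + 1^3 + 1^2 = 3
Explicitly: e, t(e, e, e), s(e, e).
So |H| = 3.
Each predicate of arity r yields |H|^r ground atoms (one per choice of an r-tuple from H):
  Edge: 3^3 = 27
Total ground atoms: 27.

27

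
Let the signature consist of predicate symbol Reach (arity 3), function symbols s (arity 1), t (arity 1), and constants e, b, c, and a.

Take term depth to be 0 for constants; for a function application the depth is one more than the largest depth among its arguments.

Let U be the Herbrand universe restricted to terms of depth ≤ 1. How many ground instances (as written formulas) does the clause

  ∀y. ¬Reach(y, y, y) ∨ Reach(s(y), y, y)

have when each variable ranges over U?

12

Ground terms of depth ≤ 1:
  Write N_k for the number of ground terms of depth ≤ k. A term of depth ≤ k is either a constant or a function symbol applied to arguments of depth ≤ k−1, so N_k = 4 + N_{k-1} + N_{k-1}.
  N_0 = 4
  N_1 = 4 + 4 + 4 = 12
  Explicitly: e, b, c, a, s(e), s(b), s(c), s(a), t(e), t(b), t(c), t(a).
So there are 12 ground terms available for substitution.
The clause has 1 distinct variable (y), which appears in the body. In the free term algebra distinct substitutions yield syntactically distinct ground instances.
Number of ground instances = 12.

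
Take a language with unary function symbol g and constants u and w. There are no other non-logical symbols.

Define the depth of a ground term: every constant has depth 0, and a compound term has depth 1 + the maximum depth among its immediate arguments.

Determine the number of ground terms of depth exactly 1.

2

Let N_k count ground terms of depth at most k. Each non-constant term of depth ≤ k is some function symbol applied to depth-≤(k−1) arguments, giving N_k = 2 + N_{k-1}.
N_0 = 2
N_1 = 2 + 2 = 4
Terms of depth exactly 1: N_1 − N_0 = 4 − 2 = 2.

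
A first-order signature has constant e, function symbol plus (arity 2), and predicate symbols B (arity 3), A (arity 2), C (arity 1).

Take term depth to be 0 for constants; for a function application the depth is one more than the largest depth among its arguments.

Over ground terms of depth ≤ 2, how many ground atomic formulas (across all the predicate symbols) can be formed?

155

First count ground terms of depth ≤ 2.
Write N_k for the number of ground terms of depth ≤ k. A term of depth ≤ k is either a constant or a function symbol applied to arguments of depth ≤ k−1, so N_k = 1 + N_{k-1}^2.
N_0 = 1
N_1 = 1 + 1^2 = 2
N_2 = 1 + 2^2 = 5
Explicitly: e, plus(e, e), plus(e, plus(e, e)), plus(plus(e, e), e), plus(plus(e, e), plus(e, e)).
So |H| = 5.
Ground atoms are formed by filling each argument slot of a predicate with a term from H, so an r-ary predicate gives |H|^r atoms:
  B: 5^3 = 125;  A: 5^2 = 25;  C: 5
Total ground atoms: 125 + 25 + 5 = 155.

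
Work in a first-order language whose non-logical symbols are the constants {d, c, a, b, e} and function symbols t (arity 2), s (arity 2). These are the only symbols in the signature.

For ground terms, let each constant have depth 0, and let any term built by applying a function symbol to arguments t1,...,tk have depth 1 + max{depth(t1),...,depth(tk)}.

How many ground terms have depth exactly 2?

Write N_k for the number of ground terms of depth ≤ k. A term of depth ≤ k is either a constant or a function symbol applied to arguments of depth ≤ k−1, so N_k = 5 + N_{k-1}^2 + N_{k-1}^2.
N_0 = 5
N_1 = 5 + 5^2 + 5^2 = 55
N_2 = 5 + 55^2 + 55^2 = 6055
Terms of depth exactly 2: N_2 − N_1 = 6055 − 55 = 6000.

6000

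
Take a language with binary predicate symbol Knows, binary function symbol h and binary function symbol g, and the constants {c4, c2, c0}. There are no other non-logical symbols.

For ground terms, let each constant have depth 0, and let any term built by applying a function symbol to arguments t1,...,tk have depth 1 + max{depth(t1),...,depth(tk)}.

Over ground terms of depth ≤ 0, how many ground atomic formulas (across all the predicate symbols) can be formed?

9

First count ground terms of depth ≤ 0.
Count level by level. With function symbols h/2, g/2, the terms of depth ≤ k are the 3 constants together with each function applied to depth-≤(k−1) tuples, so N_k = 3 + N_{k-1}^2 + N_{k-1}^2.
N_0 = 3
Explicitly: c4, c2, c0.
So |H| = 3.
Each predicate of arity r yields |H|^r ground atoms (one per choice of an r-tuple from H):
  Knows: 3^2 = 9
Total ground atoms: 9.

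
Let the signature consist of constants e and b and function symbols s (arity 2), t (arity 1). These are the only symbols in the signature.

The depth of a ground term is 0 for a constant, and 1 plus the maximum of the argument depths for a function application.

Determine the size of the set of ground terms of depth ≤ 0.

2

Write N_k for the number of ground terms of depth ≤ k. A term of depth ≤ k is either a constant or a function symbol applied to arguments of depth ≤ k−1, so N_k = 2 + N_{k-1}^2 + N_{k-1}.
N_0 = 2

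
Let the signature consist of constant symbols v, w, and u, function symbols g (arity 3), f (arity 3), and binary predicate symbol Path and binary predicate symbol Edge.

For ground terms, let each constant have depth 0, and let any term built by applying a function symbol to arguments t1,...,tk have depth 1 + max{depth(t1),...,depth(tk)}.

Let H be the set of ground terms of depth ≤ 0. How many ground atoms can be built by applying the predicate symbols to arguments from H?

18

First count ground terms of depth ≤ 0.
Write N_k for the number of ground terms of depth ≤ k. A term of depth ≤ k is either a constant or a function symbol applied to arguments of depth ≤ k−1, so N_k = 3 + N_{k-1}^3 + N_{k-1}^3.
N_0 = 3
Explicitly: v, w, u.
So |H| = 3.
For each predicate symbol, the number of ground atoms is |H| raised to its arity; summing:
  Path: 3^2 = 9;  Edge: 3^2 = 9
Total ground atoms: 9 + 9 = 18.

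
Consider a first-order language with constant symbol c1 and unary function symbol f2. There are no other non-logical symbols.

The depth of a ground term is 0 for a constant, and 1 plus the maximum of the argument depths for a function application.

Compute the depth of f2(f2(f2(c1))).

depth(f2(c1)) = 1 + depth(c1) = 1 + 0 = 1
depth(f2(f2(c1))) = 1 + depth(f2(c1)) = 1 + 1 = 2
depth(f2(f2(f2(c1)))) = 1 + depth(f2(f2(c1))) = 1 + 2 = 3

3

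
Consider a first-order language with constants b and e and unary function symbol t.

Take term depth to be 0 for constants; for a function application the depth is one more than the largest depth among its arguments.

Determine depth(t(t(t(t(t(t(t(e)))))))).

depth(t(e)) = 1 + depth(e) = 1 + 0 = 1
depth(t(t(e))) = 1 + depth(t(e)) = 1 + 1 = 2
depth(t(t(t(e)))) = 1 + depth(t(t(e))) = 1 + 2 = 3
depth(t(t(t(t(e))))) = 1 + depth(t(t(t(e)))) = 1 + 3 = 4
depth(t(t(t(t(t(e)))))) = 1 + depth(t(t(t(t(e))))) = 1 + 4 = 5
depth(t(t(t(t(t(t(e))))))) = 1 + depth(t(t(t(t(t(e)))))) = 1 + 5 = 6
depth(t(t(t(t(t(t(t(e)))))))) = 1 + depth(t(t(t(t(t(t(e))))))) = 1 + 6 = 7

7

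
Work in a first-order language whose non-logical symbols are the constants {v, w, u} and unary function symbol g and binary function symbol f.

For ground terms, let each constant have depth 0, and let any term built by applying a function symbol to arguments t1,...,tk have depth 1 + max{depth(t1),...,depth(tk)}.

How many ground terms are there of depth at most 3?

Count level by level. With function symbols g/1, f/2, the terms of depth ≤ k are the 3 constants together with each function applied to depth-≤(k−1) tuples, so N_k = 3 + N_{k-1} + N_{k-1}^2.
N_0 = 3
N_1 = 3 + 3 + 3^2 = 15
N_2 = 3 + 15 + 15^2 = 243
N_3 = 3 + 243 + 243^2 = 59295

59295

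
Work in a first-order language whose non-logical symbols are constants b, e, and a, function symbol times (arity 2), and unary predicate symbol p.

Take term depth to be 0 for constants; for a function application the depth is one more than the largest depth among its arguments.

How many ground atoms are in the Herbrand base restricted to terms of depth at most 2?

First count ground terms of depth ≤ 2.
Write N_k for the number of ground terms of depth ≤ k. A term of depth ≤ k is either a constant or a function symbol applied to arguments of depth ≤ k−1, so N_k = 3 + N_{k-1}^2.
N_0 = 3
N_1 = 3 + 3^2 = 12
N_2 = 3 + 12^2 = 147
So |H| = 147.
Ground atoms are formed by filling each argument slot of a predicate with a term from H, so an r-ary predicate gives |H|^r atoms:
  p: 147
Total ground atoms: 147.

147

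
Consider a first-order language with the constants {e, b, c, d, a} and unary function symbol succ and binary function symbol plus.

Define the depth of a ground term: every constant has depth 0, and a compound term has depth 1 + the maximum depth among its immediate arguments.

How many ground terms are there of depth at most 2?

Write N_k for the number of ground terms of depth ≤ k. A term of depth ≤ k is either a constant or a function symbol applied to arguments of depth ≤ k−1, so N_k = 5 + N_{k-1} + N_{k-1}^2.
N_0 = 5
N_1 = 5 + 5 + 5^2 = 35
N_2 = 5 + 35 + 35^2 = 1265

1265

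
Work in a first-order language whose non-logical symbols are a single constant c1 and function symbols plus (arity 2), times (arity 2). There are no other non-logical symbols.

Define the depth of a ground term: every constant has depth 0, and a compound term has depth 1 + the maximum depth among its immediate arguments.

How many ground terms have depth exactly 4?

1044736

Let N_k = |{terms of depth ≤ k}|. Then N_0 = 1 and N_k = 1 + N_{k-1}^2 + N_{k-1}^2 for k ≥ 1 (one summand per function symbol, arity giving the exponent).
N_0 = 1
N_1 = 1 + 1^2 + 1^2 = 3
N_2 = 1 + 3^2 + 3^2 = 19
N_3 = 1 + 19^2 + 19^2 = 723
N_4 = 1 + 723^2 + 723^2 = 1045459
Terms of depth exactly 4: N_4 − N_3 = 1045459 − 723 = 1044736.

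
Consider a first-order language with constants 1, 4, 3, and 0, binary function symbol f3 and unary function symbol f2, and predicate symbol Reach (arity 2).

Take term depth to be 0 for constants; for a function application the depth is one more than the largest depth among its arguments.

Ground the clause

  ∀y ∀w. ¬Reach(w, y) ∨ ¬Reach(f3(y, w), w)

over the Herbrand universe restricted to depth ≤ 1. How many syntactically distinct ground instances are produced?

Ground terms of depth ≤ 1:
  Let N_k count ground terms of depth at most k. Each non-constant term of depth ≤ k is some function symbol applied to depth-≤(k−1) arguments, giving N_k = 4 + N_{k-1}^2 + N_{k-1}.
  N_0 = 4
  N_1 = 4 + 4^2 + 4 = 24
So there are 24 ground terms available for substitution.
Each of y, w ranges independently over the available ground terms, and distinct assignments produce distinct instances.
Number of ground instances = 24^2 = 576.

576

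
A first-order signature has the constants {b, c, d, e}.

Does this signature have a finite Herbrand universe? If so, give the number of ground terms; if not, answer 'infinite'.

There are no function symbols, so every ground term is one of the 4 constants.
The Herbrand universe is {b, c, d, e}, which is finite with 4 elements.

4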